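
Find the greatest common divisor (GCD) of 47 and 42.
1

Using the Euclidean algorithm:
47 = 1 × 42 + 5
42 = 8 × 5 + 2
5 = 2 × 2 + 1
2 = 2 × 1 + 0

GCD(47, 42) = 1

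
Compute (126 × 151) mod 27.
18

(126 × 151) = 19026
19026 mod 27 = 18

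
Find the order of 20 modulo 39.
Powers of 20 mod 39: 20^1≡20, 20^2≡10, 20^3≡5, 20^4≡22, 20^5≡11, 20^6≡25, 20^7≡32, 20^8≡16, 20^9≡8, 20^10≡4, 20^11≡2, 20^12≡1. Order = 12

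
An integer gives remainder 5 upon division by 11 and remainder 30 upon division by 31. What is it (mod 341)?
M = 11 × 31 = 341. M₁ = 31, y₁ ≡ 5 (mod 11). M₂ = 11, y₂ ≡ 17 (mod 31). z = 5×31×5 + 30×11×17 ≡ 247 (mod 341). The smallest positive such number is 247.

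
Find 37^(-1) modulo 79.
47

Using Extended Euclidean Algorithm:
gcd(37, 79) = 1
Bezout coefficients: 37 × -32 + 79 × 15 = 1
So 37 × -32 ≡ 1 (mod 79)
The inverse is -32 mod 79 = 47
Verification: 37 × 47 = 1739 = 22 × 79 + 1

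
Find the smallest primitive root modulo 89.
3

A primitive root g modulo p has order p-1 = 88
Prime divisors of 88: [2, 11]
g is a primitive root iff g^(88/q) ≢ 1 (mod 89) for each prime divisor q
Testing small values:
  g = 2: 2^44 ≡ 1, 2^8 ≡ 78 (mod 89) → 2^44 ≡ 1, not primitive root
  g = 3: 3^44 ≡ 88, 3^8 ≡ 64 (mod 89) → none is 1, primitive root!
The smallest primitive root is 3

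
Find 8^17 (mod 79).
Using repeated squaring. 17 = 16 + 1 (binary 10001). Repeated squaring mod 79: 8^1 ≡ 8; 8^2 ≡ 8² = 64 ≡ 64; 8^4 ≡ 64² = 4096 ≡ 67; 8^8 ≡ 67² = 4489 ≡ 65; 8^16 ≡ 65² = 4225 ≡ 38. Multiply: 8^17 = 8^16 × 8^1 ≡ 38 × 8 (mod 79): 38 × 8 = 304 ≡ 67. So 8^17 ≡ 67 (mod 79).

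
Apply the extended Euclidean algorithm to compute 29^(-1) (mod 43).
Extended GCD: 29(3) + 43(-2) = 1. So 29^(-1) ≡ 3 ≡ 3 (mod 43). Verify: 29 × 3 = 87 ≡ 1 (mod 43)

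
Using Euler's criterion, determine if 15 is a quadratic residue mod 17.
By Euler's criterion: 15^{8} ≡ 1 (mod 17). Since this equals 1, 15 is a QR.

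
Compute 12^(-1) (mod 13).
12

Using Extended Euclidean Algorithm:
gcd(12, 13) = 1
Bezout coefficients: 12 × -1 + 13 × 1 = 1
So 12 × -1 ≡ 1 (mod 13)
The inverse is -1 mod 13 = 12
Verification: 12 × 12 = 144 = 11 × 13 + 1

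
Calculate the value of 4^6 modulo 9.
6 = 4 + 2 (binary 110). Repeated squaring mod 9: 4^1 ≡ 4; 4^2 ≡ 4² = 16 ≡ 7; 4^4 ≡ 7² = 49 ≡ 4. Multiply: 4^6 = 4^4 × 4^2 ≡ 4 × 7 (mod 9): 4 × 7 = 28 ≡ 1. So 4^6 ≡ 1 (mod 9).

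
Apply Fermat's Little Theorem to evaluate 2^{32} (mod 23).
12

By Fermat's Little Theorem, a^(p-1) ≡ 1 (mod p) for prime p and gcd(a, p) = 1
Here p = 23, so 2^22 ≡ 1 (mod 23)
We can reduce the exponent: 32 mod 22 = 10
So 2^32 ≡ 2^10 (mod 23)
Computing: 2^10 mod 23 = 12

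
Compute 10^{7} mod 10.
0

Using successive squaring:
Binary expansion of 7: 111
Powers of 10 mod 10 (each is the square of the previous):
  10^1 ≡ 0 (mod 10)
  10^2 ≡ 0² = 0 ≡ 0 (mod 10)
  10^4 ≡ 0² = 0 ≡ 0 (mod 10)
7 = 4 + 2 + 1, so 10^7 = 10^4 × 10^2 × 10^1 ≡ 0 × 0 × 0 (mod 10)
Multiplying step by step:
  0 × 0 = 0 ≡ 0 (mod 10)
  0 × 0 = 0 ≡ 0 (mod 10)
Result: 10^7 ≡ 0 (mod 10)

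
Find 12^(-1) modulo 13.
12

Using Extended Euclidean Algorithm:
gcd(12, 13) = 1
Bezout coefficients: 12 × -1 + 13 × 1 = 1
So 12 × -1 ≡ 1 (mod 13)
The inverse is -1 mod 13 = 12
Verification: 12 × 12 = 144 = 11 × 13 + 1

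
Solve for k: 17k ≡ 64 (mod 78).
68

Since gcd(17, 78) = 1 divides 64, a solution exists.
Multiply both sides by the inverse of 17 mod 78:
  17^(-1) mod 78 = 23
  x ≡ 23 × 64 ≡ 1472 ≡ 68 (mod 78)
Verification: 17 × 68 = 1156 = 14 × 78 + 64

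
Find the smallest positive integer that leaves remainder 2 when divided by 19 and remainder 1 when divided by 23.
M = 19 × 23 = 437. M₁ = 23, y₁ ≡ 5 (mod 19). M₂ = 19, y₂ ≡ 17 (mod 23). k = 2×23×5 + 1×19×17 ≡ 116 (mod 437). The smallest positive such number is 116.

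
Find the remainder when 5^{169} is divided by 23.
By Fermat: 5^{22} ≡ 1 (mod 23). 169 = 7×22 + 15. So 5^{169} ≡ 5^{15} ≡ 19 (mod 23)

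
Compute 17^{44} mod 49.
44

Using successive squaring:
Binary expansion of 44: 101100
Powers of 17 mod 49 (each is the square of the previous):
  17^1 ≡ 17 (mod 49)
  17^2 ≡ 17² = 289 ≡ 44 (mod 49)
  17^4 ≡ 44² = 1936 ≡ 25 (mod 49)
  17^8 ≡ 25² = 625 ≡ 37 (mod 49)
  17^16 ≡ 37² = 1369 ≡ 46 (mod 49)
  17^32 ≡ 46² = 2116 ≡ 9 (mod 49)
44 = 32 + 8 + 4, so 17^44 = 17^32 × 17^8 × 17^4 ≡ 9 × 37 × 25 (mod 49)
Multiplying step by step:
  9 × 37 = 333 ≡ 39 (mod 49)
  39 × 25 = 975 ≡ 44 (mod 49)
Result: 17^44 ≡ 44 (mod 49)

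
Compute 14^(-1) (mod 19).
14^(-1) ≡ 15 (mod 19). Verification: 14 × 15 = 210 ≡ 1 (mod 19)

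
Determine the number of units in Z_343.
294

Prime factorization: 343 = 7^3
Using the formula φ(n) = n × Π(1 - 1/p) for each prime factor p:
φ(343) = 343 × (1 - 1/7)
φ(343) = 294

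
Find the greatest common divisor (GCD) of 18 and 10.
2

Using the Euclidean algorithm:
18 = 1 × 10 + 8
10 = 1 × 8 + 2
8 = 4 × 2 + 0

GCD(18, 10) = 2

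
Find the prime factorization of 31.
31

Divide by primes starting from smallest:
31 ÷ 31 = 1

31 = 31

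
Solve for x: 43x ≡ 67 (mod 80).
9

Since gcd(43, 80) = 1 divides 67, a solution exists.
Multiply both sides by the inverse of 43 mod 80:
  43^(-1) mod 80 = 67
  x ≡ 67 × 67 ≡ 4489 ≡ 9 (mod 80)
Verification: 43 × 9 = 387 = 4 × 80 + 67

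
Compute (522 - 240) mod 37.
23

(522 - 240) = 282
282 mod 37 = 23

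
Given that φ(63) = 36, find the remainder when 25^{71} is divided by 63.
By Euler: 25^{36} ≡ 1 (mod 63) since gcd(25, 63) = 1. 71 = 1×36 + 35. So 25^{71} ≡ 25^{35} ≡ 58 (mod 63)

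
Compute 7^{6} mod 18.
1

Using successive squaring:
Binary expansion of 6: 110
Powers of 7 mod 18 (each is the square of the previous):
  7^1 ≡ 7 (mod 18)
  7^2 ≡ 7² = 49 ≡ 13 (mod 18)
  7^4 ≡ 13² = 169 ≡ 7 (mod 18)
6 = 4 + 2, so 7^6 = 7^4 × 7^2 ≡ 7 × 13 (mod 18)
Multiplying step by step:
  7 × 13 = 91 ≡ 1 (mod 18)
Result: 7^6 ≡ 1 (mod 18)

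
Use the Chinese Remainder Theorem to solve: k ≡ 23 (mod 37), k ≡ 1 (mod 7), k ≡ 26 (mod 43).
5573

Using the Chinese Remainder Theorem:
M = product of moduli = 11137
For equation 1: M_1 = 301, 301 ≡ 5 (mod 37), inverse of 301 mod 37 is 15 (check: 5 × 15 = 75 ≡ 1 (mod 37))
For equation 2: M_2 = 1591, 1591 ≡ 2 (mod 7), inverse of 1591 mod 7 is 4 (check: 2 × 4 = 8 ≡ 1 (mod 7))
For equation 3: M_3 = 259, 259 ≡ 1 (mod 43), inverse of 259 mod 43 is 1 (check: 1 × 1 = 1 ≡ 1 (mod 43))
Combine: k ≡ Σ r_i×M_i×(M_i⁻¹ mod m_i) = 23×301×15 + 1×1591×4 + 26×259×1 = 103845 + 6364 + 6734 = 116943
116943 mod 11137 = 5573
k ≡ 5573 (mod 11137)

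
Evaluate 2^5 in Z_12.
5 = 4 + 1 (binary 101). Repeated squaring mod 12: 2^1 ≡ 2; 2^2 ≡ 2² = 4 ≡ 4; 2^4 ≡ 4² = 16 ≡ 4. Multiply: 2^5 = 2^4 × 2^1 ≡ 4 × 2 (mod 12): 4 × 2 = 8 ≡ 8. So 2^5 ≡ 8 (mod 12).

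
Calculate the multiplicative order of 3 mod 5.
Powers of 3 mod 5: 3^1≡3, 3^2≡4, 3^3≡2, 3^4≡1. Order = 4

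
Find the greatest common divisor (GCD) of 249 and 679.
1

Using the Euclidean algorithm:
249 = 0 × 679 + 249
679 = 2 × 249 + 181
249 = 1 × 181 + 68
181 = 2 × 68 + 45
68 = 1 × 45 + 23
45 = 1 × 23 + 22
23 = 1 × 22 + 1
22 = 22 × 1 + 0

GCD(249, 679) = 1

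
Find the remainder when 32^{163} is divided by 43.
By Fermat: 32^{42} ≡ 1 (mod 43). 163 = 3×42 + 37. So 32^{163} ≡ 32^{37} ≡ 8 (mod 43)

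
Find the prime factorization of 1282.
2 × 641

Divide by primes starting from smallest:
1282 ÷ 2 = 641
641 ÷ 641 = 1

1282 = 2 × 641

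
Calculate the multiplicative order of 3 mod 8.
Powers of 3 mod 8: 3^1≡3, 3^2≡1. Order = 2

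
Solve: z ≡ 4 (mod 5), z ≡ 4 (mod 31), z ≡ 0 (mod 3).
M = 5 × 31 × 3 = 465. M₁ = 93, y₁ ≡ 2 (mod 5). M₂ = 15, y₂ ≡ 29 (mod 31). M₃ = 155, y₃ ≡ 2 (mod 3). z = 4×93×2 + 4×15×29 + 0×155×2 ≡ 159 (mod 465)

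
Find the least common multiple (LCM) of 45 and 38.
1710

First find GCD(45, 38) using the Euclidean algorithm:
45 = 1 × 38 + 7
38 = 5 × 7 + 3
7 = 2 × 3 + 1
3 = 3 × 1 + 0
GCD(45, 38) = 1

LCM formula: LCM(a, b) = (a × b) / GCD(a, b)
LCM(45, 38) = (45 × 38) / 1
LCM(45, 38) = 1710 / 1
LCM(45, 38) = 1710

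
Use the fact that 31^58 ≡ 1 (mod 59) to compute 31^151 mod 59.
By Fermat: 31^{58} ≡ 1 (mod 59). 151 = 2×58 + 35. So 31^{151} ≡ 31^{35} ≡ 43 (mod 59)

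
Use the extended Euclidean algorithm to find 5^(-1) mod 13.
Extended GCD: 5(-5) + 13(2) = 1. So 5^(-1) ≡ 8 ≡ 8 (mod 13). Verify: 5 × 8 = 40 ≡ 1 (mod 13)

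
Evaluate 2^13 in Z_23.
Using repeated squaring. 13 = 8 + 4 + 1 (binary 1101). Repeated squaring mod 23: 2^1 ≡ 2; 2^2 ≡ 2² = 4 ≡ 4; 2^4 ≡ 4² = 16 ≡ 16; 2^8 ≡ 16² = 256 ≡ 3. Multiply: 2^13 = 2^8 × 2^4 × 2^1 ≡ 3 × 16 × 2 (mod 23): 3 × 16 = 48 ≡ 2; 2 × 2 = 4 ≡ 4. So 2^13 ≡ 4 (mod 23).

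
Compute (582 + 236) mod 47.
19

(582 + 236) = 818
818 mod 47 = 19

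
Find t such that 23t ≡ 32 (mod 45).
19

Since gcd(23, 45) = 1 divides 32, a solution exists.
Multiply both sides by the inverse of 23 mod 45:
  23^(-1) mod 45 = 2
  x ≡ 2 × 32 ≡ 64 ≡ 19 (mod 45)
Verification: 23 × 19 = 437 = 9 × 45 + 32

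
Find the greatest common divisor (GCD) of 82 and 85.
1

Using the Euclidean algorithm:
82 = 0 × 85 + 82
85 = 1 × 82 + 3
82 = 27 × 3 + 1
3 = 3 × 1 + 0

GCD(82, 85) = 1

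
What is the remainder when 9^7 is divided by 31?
7 = 4 + 2 + 1 (binary 111). Repeated squaring mod 31: 9^1 ≡ 9; 9^2 ≡ 9² = 81 ≡ 19; 9^4 ≡ 19² = 361 ≡ 20. Multiply: 9^7 = 9^4 × 9^2 × 9^1 ≡ 20 × 19 × 9 (mod 31): 20 × 19 = 380 ≡ 8; 8 × 9 = 72 ≡ 10. So 9^7 ≡ 10 (mod 31).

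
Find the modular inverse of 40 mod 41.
40^(-1) ≡ 40 (mod 41). Verification: 40 × 40 = 1600 ≡ 1 (mod 41)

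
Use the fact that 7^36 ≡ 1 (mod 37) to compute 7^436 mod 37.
By Fermat: 7^{36} ≡ 1 (mod 37). 436 ≡ 4 (mod 36). So 7^{436} ≡ 7^{4} ≡ 33 (mod 37)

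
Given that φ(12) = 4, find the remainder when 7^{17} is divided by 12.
By Euler: 7^{4} ≡ 1 (mod 12) since gcd(7, 12) = 1. 17 = 4×4 + 1. So 7^{17} ≡ 7^{1} ≡ 7 (mod 12)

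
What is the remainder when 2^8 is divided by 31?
8 = 8 (binary 1000). Repeated squaring mod 31: 2^1 ≡ 2; 2^2 ≡ 2² = 4 ≡ 4; 2^4 ≡ 4² = 16 ≡ 16; 2^8 ≡ 16² = 256 ≡ 8. So 2^8 ≡ 8 (mod 31).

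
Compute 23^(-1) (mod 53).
30

Using Extended Euclidean Algorithm:
gcd(23, 53) = 1
Bezout coefficients: 23 × -23 + 53 × 10 = 1
So 23 × -23 ≡ 1 (mod 53)
The inverse is -23 mod 53 = 30
Verification: 23 × 30 = 690 = 13 × 53 + 1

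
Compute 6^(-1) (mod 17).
6^(-1) ≡ 3 (mod 17). Verification: 6 × 3 = 18 ≡ 1 (mod 17)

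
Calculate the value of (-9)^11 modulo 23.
Using repeated squaring. (-9) ≡ 14 (mod 23). 11 = 8 + 2 + 1 (binary 1011). Repeated squaring mod 23: 14^1 ≡ 14; 14^2 ≡ 14² = 196 ≡ 12; 14^4 ≡ 12² = 144 ≡ 6; 14^8 ≡ 6² = 36 ≡ 13. Multiply: (-9)^11 ≡ 14^8 × 14^2 × 14^1 ≡ 13 × 12 × 14 (mod 23): 13 × 12 = 156 ≡ 18; 18 × 14 = 252 ≡ 22. So (-9)^11 ≡ 22 (mod 23).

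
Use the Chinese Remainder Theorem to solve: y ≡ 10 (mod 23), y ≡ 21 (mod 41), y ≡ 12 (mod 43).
20480

Using the Chinese Remainder Theorem:
M = product of moduli = 40549
For equation 1: M_1 = 1763, 1763 ≡ 15 (mod 23), inverse of 1763 mod 23 is 20 (check: 15 × 20 = 300 ≡ 1 (mod 23))
For equation 2: M_2 = 989, 989 ≡ 5 (mod 41), inverse of 989 mod 41 is 33 (check: 5 × 33 = 165 ≡ 1 (mod 41))
For equation 3: M_3 = 943, 943 ≡ 40 (mod 43), inverse of 943 mod 43 is 14 (check: 40 × 14 = 560 ≡ 1 (mod 43))
Combine: y ≡ Σ r_i×M_i×(M_i⁻¹ mod m_i) = 10×1763×20 + 21×989×33 + 12×943×14 = 352600 + 685377 + 158424 = 1196401
1196401 mod 40549 = 20480
y ≡ 20480 (mod 40549)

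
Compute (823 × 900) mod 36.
0

(823 × 900) = 740700
740700 mod 36 = 0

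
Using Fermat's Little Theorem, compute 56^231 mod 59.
By Fermat: 56^{58} ≡ 1 (mod 59). 231 = 3×58 + 57. So 56^{231} ≡ 56^{57} ≡ 39 (mod 59)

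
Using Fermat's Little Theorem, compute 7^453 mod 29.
By Fermat: 7^{28} ≡ 1 (mod 29). 453 ≡ 5 (mod 28). So 7^{453} ≡ 7^{5} ≡ 16 (mod 29)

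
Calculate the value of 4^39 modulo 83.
Using repeated squaring. 39 = 32 + 4 + 2 + 1 (binary 100111). Repeated squaring mod 83: 4^1 ≡ 4; 4^2 ≡ 4² = 16 ≡ 16; 4^4 ≡ 16² = 256 ≡ 7; 4^8 ≡ 7² = 49 ≡ 49; 4^16 ≡ 49² = 2401 ≡ 77; 4^32 ≡ 77² = 5929 ≡ 36. Multiply: 4^39 = 4^32 × 4^4 × 4^2 × 4^1 ≡ 36 × 7 × 16 × 4 (mod 83): 36 × 7 = 252 ≡ 3; 3 × 16 = 48 ≡ 48; 48 × 4 = 192 ≡ 26. So 4^39 ≡ 26 (mod 83).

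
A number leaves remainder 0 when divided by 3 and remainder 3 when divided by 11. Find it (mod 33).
M = 3 × 11 = 33. M₁ = 11, y₁ ≡ 2 (mod 3). M₂ = 3, y₂ ≡ 4 (mod 11). t = 0×11×2 + 3×3×4 ≡ 3 (mod 33)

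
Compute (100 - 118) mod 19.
1

(100 - 118) = -18
-18 mod 19 = 1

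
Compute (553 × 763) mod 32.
19

(553 × 763) = 421939
421939 mod 32 = 19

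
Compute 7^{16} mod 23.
6

Using successive squaring:
Binary expansion of 16: 10000
Powers of 7 mod 23 (each is the square of the previous):
  7^1 ≡ 7 (mod 23)
  7^2 ≡ 7² = 49 ≡ 3 (mod 23)
  7^4 ≡ 3² = 9 ≡ 9 (mod 23)
  7^8 ≡ 9² = 81 ≡ 12 (mod 23)
  7^16 ≡ 12² = 144 ≡ 6 (mod 23)
16 is a power of 2, so 7^16 is the last square: ≡ 6 (mod 23)
Result: 7^16 ≡ 6 (mod 23)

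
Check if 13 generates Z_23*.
p - 1 = 22 has prime divisors 2, 11. Check 13^(22/q) mod 23 for each: 13^(22/2) = 13^11 ≡ 1, 13^(22/11) = 13^2 ≡ 8 (mod 23). Since 13^11 ≡ 1 (mod 23), the order of 13 divides 11 (in fact the order is 11) ≠ 22, so it is not a primitive root.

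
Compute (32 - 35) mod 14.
11

(32 - 35) = -3
-3 mod 14 = 11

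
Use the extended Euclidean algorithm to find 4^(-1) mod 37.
Extended GCD: 4(-9) + 37(1) = 1. So 4^(-1) ≡ 28 ≡ 28 (mod 37). Verify: 4 × 28 = 112 ≡ 1 (mod 37)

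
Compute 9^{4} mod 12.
9

Using successive squaring:
Binary expansion of 4: 100
Powers of 9 mod 12 (each is the square of the previous):
  9^1 ≡ 9 (mod 12)
  9^2 ≡ 9² = 81 ≡ 9 (mod 12)
  9^4 ≡ 9² = 81 ≡ 9 (mod 12)
4 is a power of 2, so 9^4 is the last square: ≡ 9 (mod 12)
Result: 9^4 ≡ 9 (mod 12)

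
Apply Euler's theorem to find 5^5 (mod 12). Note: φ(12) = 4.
By Euler: 5^{4} ≡ 1 (mod 12) since gcd(5, 12) = 1. 5 = 1×4 + 1. So 5^{5} ≡ 5^{1} ≡ 5 (mod 12)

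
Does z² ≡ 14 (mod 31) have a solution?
By Euler's criterion: 14^{15} ≡ 1 (mod 31). Since this equals 1, 14 is a QR.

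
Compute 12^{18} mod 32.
0

Using successive squaring:
Binary expansion of 18: 10010
Powers of 12 mod 32 (each is the square of the previous):
  12^1 ≡ 12 (mod 32)
  12^2 ≡ 12² = 144 ≡ 16 (mod 32)
  12^4 ≡ 16² = 256 ≡ 0 (mod 32)
  12^8 ≡ 0² = 0 ≡ 0 (mod 32)
  12^16 ≡ 0² = 0 ≡ 0 (mod 32)
18 = 16 + 2, so 12^18 = 12^16 × 12^2 ≡ 0 × 16 (mod 32)
Multiplying step by step:
  0 × 16 = 0 ≡ 0 (mod 32)
Result: 12^18 ≡ 0 (mod 32)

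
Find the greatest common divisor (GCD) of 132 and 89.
1

Using the Euclidean algorithm:
132 = 1 × 89 + 43
89 = 2 × 43 + 3
43 = 14 × 3 + 1
3 = 3 × 1 + 0

GCD(132, 89) = 1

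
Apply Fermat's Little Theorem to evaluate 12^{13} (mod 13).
12

By Fermat's Little Theorem, a^(p-1) ≡ 1 (mod p) for prime p and gcd(a, p) = 1
Here p = 13, so 12^12 ≡ 1 (mod 13)
We can reduce the exponent: 13 mod 12 = 1
So 12^13 ≡ 12^1 (mod 13)
Computing: 12^1 mod 13 = 12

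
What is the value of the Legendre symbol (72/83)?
(72/83) = 72^{41} mod 83 = -1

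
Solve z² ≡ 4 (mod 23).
The square roots of 4 mod 23 are 2 and 21. Verify: 2² = 4 ≡ 4 (mod 23)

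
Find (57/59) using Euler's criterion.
(57/59) = 57^{29} mod 59 = 1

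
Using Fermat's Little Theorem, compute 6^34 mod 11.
By Fermat: 6^{10} ≡ 1 (mod 11). 34 = 3×10 + 4. So 6^{34} ≡ 6^{4} ≡ 9 (mod 11)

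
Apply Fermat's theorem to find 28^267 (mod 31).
By Fermat: 28^{30} ≡ 1 (mod 31). 267 = 8×30 + 27. So 28^{267} ≡ 28^{27} ≡ 8 (mod 31)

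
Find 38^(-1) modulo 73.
25

Using Extended Euclidean Algorithm:
gcd(38, 73) = 1
Bezout coefficients: 38 × 25 + 73 × -13 = 1
So 38 × 25 ≡ 1 (mod 73)
The inverse is 25 mod 73 = 25
Verification: 38 × 25 = 950 = 13 × 73 + 1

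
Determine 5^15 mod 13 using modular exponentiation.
Using Fermat: 5^{12} ≡ 1 (mod 13). 15 ≡ 3 (mod 12). So 5^{15} ≡ 5^{3} ≡ 8 (mod 13)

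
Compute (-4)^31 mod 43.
Using repeated squaring. (-4) ≡ 39 (mod 43). 31 = 16 + 8 + 4 + 2 + 1 (binary 11111). Repeated squaring mod 43: 39^1 ≡ 39; 39^2 ≡ 39² = 1521 ≡ 16; 39^4 ≡ 16² = 256 ≡ 41; 39^8 ≡ 41² = 1681 ≡ 4; 39^16 ≡ 4² = 16 ≡ 16. Multiply: (-4)^31 ≡ 39^16 × 39^8 × 39^4 × 39^2 × 39^1 ≡ 16 × 4 × 41 × 16 × 39 (mod 43): 16 × 4 = 64 ≡ 21; 21 × 41 = 861 ≡ 1; 1 × 16 = 16 ≡ 16; 16 × 39 = 624 ≡ 22. So (-4)^31 ≡ 22 (mod 43).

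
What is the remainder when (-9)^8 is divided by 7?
(-9) ≡ 5 (mod 7). 8 = 8 (binary 1000). Repeated squaring mod 7: 5^1 ≡ 5; 5^2 ≡ 5² = 25 ≡ 4; 5^4 ≡ 4² = 16 ≡ 2; 5^8 ≡ 2² = 4 ≡ 4. So (-9)^8 ≡ 4 (mod 7).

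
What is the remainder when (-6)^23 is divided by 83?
Using repeated squaring. (-6) ≡ 77 (mod 83). 23 = 16 + 4 + 2 + 1 (binary 10111). Repeated squaring mod 83: 77^1 ≡ 77; 77^2 ≡ 77² = 5929 ≡ 36; 77^4 ≡ 36² = 1296 ≡ 51; 77^8 ≡ 51² = 2601 ≡ 28; 77^16 ≡ 28² = 784 ≡ 37. Multiply: (-6)^23 ≡ 77^16 × 77^4 × 77^2 × 77^1 ≡ 37 × 51 × 36 × 77 (mod 83): 37 × 51 = 1887 ≡ 61; 61 × 36 = 2196 ≡ 38; 38 × 77 = 2926 ≡ 21. So (-6)^23 ≡ 21 (mod 83).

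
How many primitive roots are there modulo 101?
40

The number of primitive roots modulo p is φ(p-1) = φ(100)
φ(100) = 40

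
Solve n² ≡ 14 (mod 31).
The square roots of 14 mod 31 are 18 and 13. Verify: 18² = 324 ≡ 14 (mod 31)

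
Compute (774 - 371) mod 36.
7

(774 - 371) = 403
403 mod 36 = 7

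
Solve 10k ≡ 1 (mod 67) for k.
47

Using Extended Euclidean Algorithm:
gcd(10, 67) = 1
Bezout coefficients: 10 × -20 + 67 × 3 = 1
So 10 × -20 ≡ 1 (mod 67)
The inverse is -20 mod 67 = 47
Verification: 10 × 47 = 470 = 7 × 67 + 1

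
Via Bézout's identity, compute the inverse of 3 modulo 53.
Extended GCD: 3(18) + 53(-1) = 1. So 3^(-1) ≡ 18 ≡ 18 (mod 53). Verify: 3 × 18 = 54 ≡ 1 (mod 53)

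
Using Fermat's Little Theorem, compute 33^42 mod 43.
By Fermat's Little Theorem, 33^{42} ≡ 1 (mod 43) since 43 is prime and gcd(33, 43) = 1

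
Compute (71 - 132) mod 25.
14

(71 - 132) = -61
-61 mod 25 = 14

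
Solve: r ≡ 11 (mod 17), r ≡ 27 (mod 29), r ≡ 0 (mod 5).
M = 17 × 29 × 5 = 2465. M₁ = 145, y₁ ≡ 2 (mod 17). M₂ = 85, y₂ ≡ 14 (mod 29). M₃ = 493, y₃ ≡ 2 (mod 5). r = 11×145×2 + 27×85×14 + 0×493×2 ≡ 810 (mod 2465)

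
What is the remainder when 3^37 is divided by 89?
Using repeated squaring. 37 = 32 + 4 + 1 (binary 100101). Repeated squaring mod 89: 3^1 ≡ 3; 3^2 ≡ 3² = 9 ≡ 9; 3^4 ≡ 9² = 81 ≡ 81; 3^8 ≡ 81² = 6561 ≡ 64; 3^16 ≡ 64² = 4096 ≡ 2; 3^32 ≡ 2² = 4 ≡ 4. Multiply: 3^37 = 3^32 × 3^4 × 3^1 ≡ 4 × 81 × 3 (mod 89): 4 × 81 = 324 ≡ 57; 57 × 3 = 171 ≡ 82. So 3^37 ≡ 82 (mod 89).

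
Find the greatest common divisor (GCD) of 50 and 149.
1

Using the Euclidean algorithm:
50 = 0 × 149 + 50
149 = 2 × 50 + 49
50 = 1 × 49 + 1
49 = 49 × 1 + 0

GCD(50, 149) = 1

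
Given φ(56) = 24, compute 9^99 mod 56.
By Euler: 9^{24} ≡ 1 (mod 56) since gcd(9, 56) = 1. 99 = 4×24 + 3. So 9^{99} ≡ 9^{3} ≡ 1 (mod 56)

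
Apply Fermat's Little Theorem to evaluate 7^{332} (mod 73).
9

By Fermat's Little Theorem, a^(p-1) ≡ 1 (mod p) for prime p and gcd(a, p) = 1
Here p = 73, so 7^72 ≡ 1 (mod 73)
We can reduce the exponent: 332 mod 72 = 44
So 7^332 ≡ 7^44 (mod 73)
Computing: 7^44 mod 73 = 9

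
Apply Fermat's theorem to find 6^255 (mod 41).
By Fermat: 6^{40} ≡ 1 (mod 41). 255 ≡ 15 (mod 40). So 6^{255} ≡ 6^{15} ≡ 3 (mod 41)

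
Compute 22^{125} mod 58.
4

Using successive squaring:
Binary expansion of 125: 1111101
Powers of 22 mod 58 (each is the square of the previous):
  22^1 ≡ 22 (mod 58)
  22^2 ≡ 22² = 484 ≡ 20 (mod 58)
  22^4 ≡ 20² = 400 ≡ 52 (mod 58)
  22^8 ≡ 52² = 2704 ≡ 36 (mod 58)
  22^16 ≡ 36² = 1296 ≡ 20 (mod 58)
  22^32 ≡ 20² = 400 ≡ 52 (mod 58)
  22^64 ≡ 52² = 2704 ≡ 36 (mod 58)
125 = 64 + 32 + 16 + 8 + 4 + 1, so 22^125 = 22^64 × 22^32 × 22^16 × 22^8 × 22^4 × 22^1 ≡ 36 × 52 × 20 × 36 × 52 × 22 (mod 58)
Multiplying step by step:
  36 × 52 = 1872 ≡ 16 (mod 58)
  16 × 20 = 320 ≡ 30 (mod 58)
  30 × 36 = 1080 ≡ 36 (mod 58)
  36 × 52 = 1872 ≡ 16 (mod 58)
  16 × 22 = 352 ≡ 4 (mod 58)
Result: 22^125 ≡ 4 (mod 58)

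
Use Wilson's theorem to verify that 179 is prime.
(178)! mod 179 = 178. Since this equals -1 (mod 179), Wilson confirms 179 is prime.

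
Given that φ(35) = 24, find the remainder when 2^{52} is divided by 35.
By Euler: 2^{24} ≡ 1 (mod 35) since gcd(2, 35) = 1. 52 = 2×24 + 4. So 2^{52} ≡ 2^{4} ≡ 16 (mod 35)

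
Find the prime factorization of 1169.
7 × 167

Divide by primes starting from smallest:
1169 ÷ 7 = 167
167 ÷ 167 = 1

1169 = 7 × 167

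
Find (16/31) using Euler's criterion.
(16/31) = 16^{15} mod 31 = 1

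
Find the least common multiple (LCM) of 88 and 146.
6424

First find GCD(88, 146) using the Euclidean algorithm:
88 = 0 × 146 + 88
146 = 1 × 88 + 58
88 = 1 × 58 + 30
58 = 1 × 30 + 28
30 = 1 × 28 + 2
28 = 14 × 2 + 0
GCD(88, 146) = 2

LCM formula: LCM(a, b) = (a × b) / GCD(a, b)
LCM(88, 146) = (88 × 146) / 2
LCM(88, 146) = 12848 / 2
LCM(88, 146) = 6424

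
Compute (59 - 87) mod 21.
14

(59 - 87) = -28
-28 mod 21 = 14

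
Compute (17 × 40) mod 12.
8

(17 × 40) = 680
680 mod 12 = 8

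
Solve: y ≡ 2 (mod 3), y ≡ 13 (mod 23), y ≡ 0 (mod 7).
M = 3 × 23 × 7 = 483. M₁ = 161, y₁ ≡ 2 (mod 3). M₂ = 21, y₂ ≡ 11 (mod 23). M₃ = 69, y₃ ≡ 6 (mod 7). y = 2×161×2 + 13×21×11 + 0×69×6 ≡ 266 (mod 483)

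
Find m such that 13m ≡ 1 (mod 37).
13^(-1) ≡ 20 (mod 37). Verification: 13 × 20 = 260 ≡ 1 (mod 37)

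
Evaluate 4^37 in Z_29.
Using Fermat: 4^{28} ≡ 1 (mod 29). 37 ≡ 9 (mod 28). So 4^{37} ≡ 4^{9} ≡ 13 (mod 29)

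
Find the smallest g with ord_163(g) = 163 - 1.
p - 1 = 162 has prime divisors 2, 3. h is a primitive root mod 163 iff h^(162/q) ≢ 1 (mod 163) for each such q.
h = 2: 2^81 ≡ 162, 2^54 ≡ 104 (mod 163); none is 1, so 2 has order 162 and is a primitive root.
The smallest primitive root mod 163 is g = 2.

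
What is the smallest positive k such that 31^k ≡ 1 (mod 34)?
Powers of 31 mod 34: 31^1≡31, 31^2≡9, 31^3≡7, 31^4≡13, 31^5≡29, 31^6≡15, 31^7≡23, 31^8≡33, 31^9≡3, 31^10≡25, 31^11≡27, 31^12≡21, 31^13≡5, 31^14≡19, 31^15≡11, 31^16≡1. Order = 16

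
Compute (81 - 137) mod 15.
4

(81 - 137) = -56
-56 mod 15 = 4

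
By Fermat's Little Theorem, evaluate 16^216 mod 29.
By Fermat: 16^{28} ≡ 1 (mod 29). 216 ≡ 20 (mod 28). So 16^{216} ≡ 16^{20} ≡ 20 (mod 29)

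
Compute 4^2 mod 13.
2 = 2 (binary 10). Repeated squaring mod 13: 4^1 ≡ 4; 4^2 ≡ 4² = 16 ≡ 3. So 4^2 ≡ 3 (mod 13).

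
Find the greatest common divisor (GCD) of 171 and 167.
1

Using the Euclidean algorithm:
171 = 1 × 167 + 4
167 = 41 × 4 + 3
4 = 1 × 3 + 1
3 = 3 × 1 + 0

GCD(171, 167) = 1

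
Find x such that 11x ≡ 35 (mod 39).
28

Since gcd(11, 39) = 1 divides 35, a solution exists.
Multiply both sides by the inverse of 11 mod 39:
  11^(-1) mod 39 = 32
  x ≡ 32 × 35 ≡ 1120 ≡ 28 (mod 39)
Verification: 11 × 28 = 308 = 7 × 39 + 35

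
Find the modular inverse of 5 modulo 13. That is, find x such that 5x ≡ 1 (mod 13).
8

Using Extended Euclidean Algorithm:
gcd(5, 13) = 1
Bezout coefficients: 5 × -5 + 13 × 2 = 1
So 5 × -5 ≡ 1 (mod 13)
The inverse is -5 mod 13 = 8
Verification: 5 × 8 = 40 = 3 × 13 + 1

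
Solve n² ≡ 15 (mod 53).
The square roots of 15 mod 53 are 42 and 11. Verify: 42² = 1764 ≡ 15 (mod 53)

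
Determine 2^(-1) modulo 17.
2^(-1) ≡ 9 (mod 17). Verification: 2 × 9 = 18 ≡ 1 (mod 17)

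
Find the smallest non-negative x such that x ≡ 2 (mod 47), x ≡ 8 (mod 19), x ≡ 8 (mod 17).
331

Using the Chinese Remainder Theorem:
M = product of moduli = 15181
For equation 1: M_1 = 323, 323 ≡ 41 (mod 47), inverse of 323 mod 47 is 39 (check: 41 × 39 = 1599 ≡ 1 (mod 47))
For equation 2: M_2 = 799, 799 ≡ 1 (mod 19), inverse of 799 mod 19 is 1 (check: 1 × 1 = 1 ≡ 1 (mod 19))
For equation 3: M_3 = 893, 893 ≡ 9 (mod 17), inverse of 893 mod 17 is 2 (check: 9 × 2 = 18 ≡ 1 (mod 17))
Combine: x ≡ Σ r_i×M_i×(M_i⁻¹ mod m_i) = 2×323×39 + 8×799×1 + 8×893×2 = 25194 + 6392 + 14288 = 45874
45874 mod 15181 = 331
x ≡ 331 (mod 15181)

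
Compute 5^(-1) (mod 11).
5^(-1) ≡ 9 (mod 11). Verification: 5 × 9 = 45 ≡ 1 (mod 11)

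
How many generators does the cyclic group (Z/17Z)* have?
8

The number of primitive roots modulo p is φ(p-1) = φ(16)
φ(16) = 8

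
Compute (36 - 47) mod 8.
5

(36 - 47) = -11
-11 mod 8 = 5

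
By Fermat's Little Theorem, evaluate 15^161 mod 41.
By Fermat: 15^{40} ≡ 1 (mod 41). 161 = 4×40 + 1. So 15^{161} ≡ 15^{1} ≡ 15 (mod 41)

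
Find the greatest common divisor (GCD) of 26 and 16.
2

Using the Euclidean algorithm:
26 = 1 × 16 + 10
16 = 1 × 10 + 6
10 = 1 × 6 + 4
6 = 1 × 4 + 2
4 = 2 × 2 + 0

GCD(26, 16) = 2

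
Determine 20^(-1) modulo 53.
20^(-1) ≡ 8 (mod 53). Verification: 20 × 8 = 160 ≡ 1 (mod 53)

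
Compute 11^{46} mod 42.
25

Using successive squaring:
Binary expansion of 46: 101110
Powers of 11 mod 42 (each is the square of the previous):
  11^1 ≡ 11 (mod 42)
  11^2 ≡ 11² = 121 ≡ 37 (mod 42)
  11^4 ≡ 37² = 1369 ≡ 25 (mod 42)
  11^8 ≡ 25² = 625 ≡ 37 (mod 42)
  11^16 ≡ 37² = 1369 ≡ 25 (mod 42)
  11^32 ≡ 25² = 625 ≡ 37 (mod 42)
46 = 32 + 8 + 4 + 2, so 11^46 = 11^32 × 11^8 × 11^4 × 11^2 ≡ 37 × 37 × 25 × 37 (mod 42)
Multiplying step by step:
  37 × 37 = 1369 ≡ 25 (mod 42)
  25 × 25 = 625 ≡ 37 (mod 42)
  37 × 37 = 1369 ≡ 25 (mod 42)
Result: 11^46 ≡ 25 (mod 42)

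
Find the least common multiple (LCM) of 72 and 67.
4824

First find GCD(72, 67) using the Euclidean algorithm:
72 = 1 × 67 + 5
67 = 13 × 5 + 2
5 = 2 × 2 + 1
2 = 2 × 1 + 0
GCD(72, 67) = 1

LCM formula: LCM(a, b) = (a × b) / GCD(a, b)
LCM(72, 67) = (72 × 67) / 1
LCM(72, 67) = 4824 / 1
LCM(72, 67) = 4824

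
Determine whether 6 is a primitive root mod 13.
p - 1 = 12 has prime divisors 2, 3. Check 6^(12/q) mod 13 for each: 6^(12/2) = 6^6 ≡ 12, 6^(12/3) = 6^4 ≡ 9 (mod 13). None of these is 1, so 6 has order 12 = φ(13), so it is a primitive root mod 13.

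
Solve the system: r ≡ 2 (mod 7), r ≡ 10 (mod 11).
M = 7 × 11 = 77. M₁ = 11, y₁ ≡ 2 (mod 7). M₂ = 7, y₂ ≡ 8 (mod 11). r = 2×11×2 + 10×7×8 ≡ 65 (mod 77)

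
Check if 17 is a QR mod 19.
By Euler's criterion: 17^{9} ≡ 1 (mod 19). Since this equals 1, 17 is a QR.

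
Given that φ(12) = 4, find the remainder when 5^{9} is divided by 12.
By Euler: 5^{4} ≡ 1 (mod 12) since gcd(5, 12) = 1. 9 = 2×4 + 1. So 5^{9} ≡ 5^{1} ≡ 5 (mod 12)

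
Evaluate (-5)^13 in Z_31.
Using repeated squaring. (-5) ≡ 26 (mod 31). 13 = 8 + 4 + 1 (binary 1101). Repeated squaring mod 31: 26^1 ≡ 26; 26^2 ≡ 26² = 676 ≡ 25; 26^4 ≡ 25² = 625 ≡ 5; 26^8 ≡ 5² = 25 ≡ 25. Multiply: (-5)^13 ≡ 26^8 × 26^4 × 26^1 ≡ 25 × 5 × 26 (mod 31): 25 × 5 = 125 ≡ 1; 1 × 26 = 26 ≡ 26. So (-5)^13 ≡ 26 (mod 31).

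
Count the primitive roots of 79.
24

The number of primitive roots modulo p is φ(p-1) = φ(78)
φ(78) = 24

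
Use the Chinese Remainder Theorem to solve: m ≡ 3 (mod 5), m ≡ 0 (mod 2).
M = 5 × 2 = 10. M₁ = 2, y₁ ≡ 3 (mod 5). M₂ = 5, y₂ ≡ 1 (mod 2). m = 3×2×3 + 0×5×1 ≡ 8 (mod 10)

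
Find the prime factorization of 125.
5^3

Divide by primes starting from smallest:
125 ÷ 5 = 25
25 ÷ 5 = 5
5 ÷ 5 = 1

125 = 5^3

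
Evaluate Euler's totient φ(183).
120

Prime factorization: 183 = 3 × 61
Using the formula φ(n) = n × Π(1 - 1/p) for each prime factor p:
φ(183) = 183 × (1 - 1/3) × (1 - 1/61)
φ(183) = 120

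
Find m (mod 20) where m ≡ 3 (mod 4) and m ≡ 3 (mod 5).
M = 4 × 5 = 20. M₁ = 5, y₁ ≡ 1 (mod 4). M₂ = 4, y₂ ≡ 4 (mod 5). m = 3×5×1 + 3×4×4 ≡ 3 (mod 20)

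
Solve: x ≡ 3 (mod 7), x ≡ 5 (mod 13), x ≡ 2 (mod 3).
M = 7 × 13 × 3 = 273. M₁ = 39, y₁ ≡ 2 (mod 7). M₂ = 21, y₂ ≡ 5 (mod 13). M₃ = 91, y₃ ≡ 1 (mod 3). x = 3×39×2 + 5×21×5 + 2×91×1 ≡ 122 (mod 273)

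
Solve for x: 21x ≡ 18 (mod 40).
18

Since gcd(21, 40) = 1 divides 18, a solution exists.
Multiply both sides by the inverse of 21 mod 40:
  21^(-1) mod 40 = 21
  x ≡ 21 × 18 ≡ 378 ≡ 18 (mod 40)
Verification: 21 × 18 = 378 = 9 × 40 + 18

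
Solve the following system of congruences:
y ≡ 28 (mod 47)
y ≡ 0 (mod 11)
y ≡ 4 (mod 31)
12342

Using the Chinese Remainder Theorem:
M = product of moduli = 16027
For equation 1: M_1 = 341, 341 ≡ 12 (mod 47), inverse of 341 mod 47 is 4 (check: 12 × 4 = 48 ≡ 1 (mod 47))
For equation 2: M_2 = 1457, 1457 ≡ 5 (mod 11), inverse of 1457 mod 11 is 9 (check: 5 × 9 = 45 ≡ 1 (mod 11))
For equation 3: M_3 = 517, 517 ≡ 21 (mod 31), inverse of 517 mod 31 is 3 (check: 21 × 3 = 63 ≡ 1 (mod 31))
Combine: y ≡ Σ r_i×M_i×(M_i⁻¹ mod m_i) = 28×341×4 + 0×1457×9 + 4×517×3 = 38192 + 0 + 6204 = 44396
44396 mod 16027 = 12342
y ≡ 12342 (mod 16027)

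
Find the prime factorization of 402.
2 × 3 × 67

Divide by primes starting from smallest:
402 ÷ 2 = 201
201 ÷ 3 = 67
67 ÷ 67 = 1

402 = 2 × 3 × 67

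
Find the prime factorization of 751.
751

Divide by primes starting from smallest:
751 ÷ 751 = 1

751 = 751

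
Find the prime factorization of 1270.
2 × 5 × 127

Divide by primes starting from smallest:
1270 ÷ 2 = 635
635 ÷ 5 = 127
127 ÷ 127 = 1

1270 = 2 × 5 × 127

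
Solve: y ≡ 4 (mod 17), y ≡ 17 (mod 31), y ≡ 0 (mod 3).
M = 17 × 31 × 3 = 1581. M₁ = 93, y₁ ≡ 15 (mod 17). M₂ = 51, y₂ ≡ 14 (mod 31). M₃ = 527, y₃ ≡ 2 (mod 3). y = 4×93×15 + 17×51×14 + 0×527×2 ≡ 327 (mod 1581)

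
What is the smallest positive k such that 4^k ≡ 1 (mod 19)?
Powers of 4 mod 19: 4^1≡4, 4^2≡16, 4^3≡7, 4^4≡9, 4^5≡17, 4^6≡11, 4^7≡6, 4^8≡5, 4^9≡1. Order = 9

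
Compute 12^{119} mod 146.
54

Using successive squaring:
Binary expansion of 119: 1110111
Powers of 12 mod 146 (each is the square of the previous):
  12^1 ≡ 12 (mod 146)
  12^2 ≡ 12² = 144 ≡ 144 (mod 146)
  12^4 ≡ 144² = 20736 ≡ 4 (mod 146)
  12^8 ≡ 4² = 16 ≡ 16 (mod 146)
  12^16 ≡ 16² = 256 ≡ 110 (mod 146)
  12^32 ≡ 110² = 12100 ≡ 128 (mod 146)
  12^64 ≡ 128² = 16384 ≡ 32 (mod 146)
119 = 64 + 32 + 16 + 4 + 2 + 1, so 12^119 = 12^64 × 12^32 × 12^16 × 12^4 × 12^2 × 12^1 ≡ 32 × 128 × 110 × 4 × 144 × 12 (mod 146)
Multiplying step by step:
  32 × 128 = 4096 ≡ 8 (mod 146)
  8 × 110 = 880 ≡ 4 (mod 146)
  4 × 4 = 16 ≡ 16 (mod 146)
  16 × 144 = 2304 ≡ 114 (mod 146)
  114 × 12 = 1368 ≡ 54 (mod 146)
Result: 12^119 ≡ 54 (mod 146)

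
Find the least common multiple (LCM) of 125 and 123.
15375

First find GCD(125, 123) using the Euclidean algorithm:
125 = 1 × 123 + 2
123 = 61 × 2 + 1
2 = 2 × 1 + 0
GCD(125, 123) = 1

LCM formula: LCM(a, b) = (a × b) / GCD(a, b)
LCM(125, 123) = (125 × 123) / 1
LCM(125, 123) = 15375 / 1
LCM(125, 123) = 15375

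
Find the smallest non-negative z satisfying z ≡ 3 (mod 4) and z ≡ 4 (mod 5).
M = 4 × 5 = 20. M₁ = 5, y₁ ≡ 1 (mod 4). M₂ = 4, y₂ ≡ 4 (mod 5). z = 3×5×1 + 4×4×4 ≡ 19 (mod 20)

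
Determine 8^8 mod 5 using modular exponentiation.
8 ≡ 3 (mod 5). 8 = 8 (binary 1000). Repeated squaring mod 5: 3^1 ≡ 3; 3^2 ≡ 3² = 9 ≡ 4; 3^4 ≡ 4² = 16 ≡ 1; 3^8 ≡ 1² = 1 ≡ 1. So 8^8 ≡ 1 (mod 5).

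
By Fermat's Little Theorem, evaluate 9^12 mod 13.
By Fermat's Little Theorem, 9^{12} ≡ 1 (mod 13) since 13 is prime and gcd(9, 13) = 1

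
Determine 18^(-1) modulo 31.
18^(-1) ≡ 19 (mod 31). Verification: 18 × 19 = 342 ≡ 1 (mod 31)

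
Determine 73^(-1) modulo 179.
73^(-1) ≡ 103 (mod 179). Verification: 73 × 103 = 7519 ≡ 1 (mod 179)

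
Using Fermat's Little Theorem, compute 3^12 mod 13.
By Fermat's Little Theorem, 3^{12} ≡ 1 (mod 13) since 13 is prime and gcd(3, 13) = 1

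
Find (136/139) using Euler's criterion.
(136/139) = 136^{69} mod 139 = 1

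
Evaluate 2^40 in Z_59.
Using repeated squaring. 40 = 32 + 8 (binary 101000). Repeated squaring mod 59: 2^1 ≡ 2; 2^2 ≡ 2² = 4 ≡ 4; 2^4 ≡ 4² = 16 ≡ 16; 2^8 ≡ 16² = 256 ≡ 20; 2^16 ≡ 20² = 400 ≡ 46; 2^32 ≡ 46² = 2116 ≡ 51. Multiply: 2^40 = 2^32 × 2^8 ≡ 51 × 20 (mod 59): 51 × 20 = 1020 ≡ 17. So 2^40 ≡ 17 (mod 59).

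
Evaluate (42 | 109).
(42/109) = 42^{54} mod 109 = -1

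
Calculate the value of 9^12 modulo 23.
Using repeated squaring. 12 = 8 + 4 (binary 1100). Repeated squaring mod 23: 9^1 ≡ 9; 9^2 ≡ 9² = 81 ≡ 12; 9^4 ≡ 12² = 144 ≡ 6; 9^8 ≡ 6² = 36 ≡ 13. Multiply: 9^12 = 9^8 × 9^4 ≡ 13 × 6 (mod 23): 13 × 6 = 78 ≡ 9. So 9^12 ≡ 9 (mod 23).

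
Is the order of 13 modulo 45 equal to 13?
No, the actual order is 12, not 13.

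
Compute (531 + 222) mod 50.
3

(531 + 222) = 753
753 mod 50 = 3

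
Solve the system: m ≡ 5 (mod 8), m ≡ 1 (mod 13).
M = 8 × 13 = 104. M₁ = 13, y₁ ≡ 5 (mod 8). M₂ = 8, y₂ ≡ 5 (mod 13). m = 5×13×5 + 1×8×5 ≡ 53 (mod 104)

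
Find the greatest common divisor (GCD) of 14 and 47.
1

Using the Euclidean algorithm:
14 = 0 × 47 + 14
47 = 3 × 14 + 5
14 = 2 × 5 + 4
5 = 1 × 4 + 1
4 = 4 × 1 + 0

GCD(14, 47) = 1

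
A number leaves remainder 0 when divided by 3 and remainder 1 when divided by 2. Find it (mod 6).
M = 3 × 2 = 6. M₁ = 2, y₁ ≡ 2 (mod 3). M₂ = 3, y₂ ≡ 1 (mod 2). r = 0×2×2 + 1×3×1 ≡ 3 (mod 6)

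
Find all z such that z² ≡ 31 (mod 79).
The square roots of 31 mod 79 are 49 and 30. Verify: 49² = 2401 ≡ 31 (mod 79)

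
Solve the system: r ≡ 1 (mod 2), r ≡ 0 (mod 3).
M = 2 × 3 = 6. M₁ = 3, y₁ ≡ 1 (mod 2). M₂ = 2, y₂ ≡ 2 (mod 3). r = 1×3×1 + 0×2×2 ≡ 3 (mod 6)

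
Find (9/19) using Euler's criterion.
(9/19) = 9^{9} mod 19 = 1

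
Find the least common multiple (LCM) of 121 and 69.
8349

First find GCD(121, 69) using the Euclidean algorithm:
121 = 1 × 69 + 52
69 = 1 × 52 + 17
52 = 3 × 17 + 1
17 = 17 × 1 + 0
GCD(121, 69) = 1

LCM formula: LCM(a, b) = (a × b) / GCD(a, b)
LCM(121, 69) = (121 × 69) / 1
LCM(121, 69) = 8349 / 1
LCM(121, 69) = 8349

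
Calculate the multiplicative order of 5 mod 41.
Powers of 5 mod 41: 5^1≡5, 5^2≡25, 5^3≡2, 5^4≡10, 5^5≡9, 5^6≡4, 5^7≡20, 5^8≡18, 5^9≡8, 5^10≡40, 5^11≡36, 5^12≡16, 5^13≡39, 5^14≡31, 5^15≡32, 5^16≡37, 5^17≡21, 5^18≡23, 5^19≡33, 5^20≡1. Order = 20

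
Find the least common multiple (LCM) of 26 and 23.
598

First find GCD(26, 23) using the Euclidean algorithm:
26 = 1 × 23 + 3
23 = 7 × 3 + 2
3 = 1 × 2 + 1
2 = 2 × 1 + 0
GCD(26, 23) = 1

LCM formula: LCM(a, b) = (a × b) / GCD(a, b)
LCM(26, 23) = (26 × 23) / 1
LCM(26, 23) = 598 / 1
LCM(26, 23) = 598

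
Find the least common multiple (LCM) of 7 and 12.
84

First find GCD(7, 12) using the Euclidean algorithm:
7 = 0 × 12 + 7
12 = 1 × 7 + 5
7 = 1 × 5 + 2
5 = 2 × 2 + 1
2 = 2 × 1 + 0
GCD(7, 12) = 1

LCM formula: LCM(a, b) = (a × b) / GCD(a, b)
LCM(7, 12) = (7 × 12) / 1
LCM(7, 12) = 84 / 1
LCM(7, 12) = 84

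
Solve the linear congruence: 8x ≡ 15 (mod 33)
6

Since gcd(8, 33) = 1 divides 15, a solution exists.
Multiply both sides by the inverse of 8 mod 33:
  8^(-1) mod 33 = 29
  x ≡ 29 × 15 ≡ 435 ≡ 6 (mod 33)
Verification: 8 × 6 = 48 = 1 × 33 + 15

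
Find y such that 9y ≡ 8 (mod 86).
20

Since gcd(9, 86) = 1 divides 8, a solution exists.
Multiply both sides by the inverse of 9 mod 86:
  9^(-1) mod 86 = 67
  x ≡ 67 × 8 ≡ 536 ≡ 20 (mod 86)
Verification: 9 × 20 = 180 = 2 × 86 + 8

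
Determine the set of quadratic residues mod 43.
QRs mod 43: {1, 4, 6, 9, 10, 11, 13, 14, 15, 16, 17, 21, 23, 24, 25, 31, 35, 36, 38, 40, 41}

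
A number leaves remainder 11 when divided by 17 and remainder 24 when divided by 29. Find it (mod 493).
M = 17 × 29 = 493. M₁ = 29, y₁ ≡ 10 (mod 17). M₂ = 17, y₂ ≡ 12 (mod 29). x = 11×29×10 + 24×17×12 ≡ 198 (mod 493)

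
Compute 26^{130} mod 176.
144

Using successive squaring:
Binary expansion of 130: 10000010
Powers of 26 mod 176 (each is the square of the previous):
  26^1 ≡ 26 (mod 176)
  26^2 ≡ 26² = 676 ≡ 148 (mod 176)
  26^4 ≡ 148² = 21904 ≡ 80 (mod 176)
  26^8 ≡ 80² = 6400 ≡ 64 (mod 176)
  26^16 ≡ 64² = 4096 ≡ 48 (mod 176)
  26^32 ≡ 48² = 2304 ≡ 16 (mod 176)
  26^64 ≡ 16² = 256 ≡ 80 (mod 176)
  26^128 ≡ 80² = 6400 ≡ 64 (mod 176)
130 = 128 + 2, so 26^130 = 26^128 × 26^2 ≡ 64 × 148 (mod 176)
Multiplying step by step:
  64 × 148 = 9472 ≡ 144 (mod 176)
Result: 26^130 ≡ 144 (mod 176)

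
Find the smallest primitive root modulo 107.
p - 1 = 106 has prime divisors 2, 53. h is a primitive root mod 107 iff h^(106/q) ≢ 1 (mod 107) for each such q.
h = 2: 2^53 ≡ 106, 2^2 ≡ 4 (mod 107); none is 1, so 2 has order 106 and is a primitive root.
The smallest primitive root mod 107 is g = 2.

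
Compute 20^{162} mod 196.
176

Using successive squaring:
Binary expansion of 162: 10100010
Powers of 20 mod 196 (each is the square of the previous):
  20^1 ≡ 20 (mod 196)
  20^2 ≡ 20² = 400 ≡ 8 (mod 196)
  20^4 ≡ 8² = 64 ≡ 64 (mod 196)
  20^8 ≡ 64² = 4096 ≡ 176 (mod 196)
  20^16 ≡ 176² = 30976 ≡ 8 (mod 196)
  20^32 ≡ 8² = 64 ≡ 64 (mod 196)
  20^64 ≡ 64² = 4096 ≡ 176 (mod 196)
  20^128 ≡ 176² = 30976 ≡ 8 (mod 196)
162 = 128 + 32 + 2, so 20^162 = 20^128 × 20^32 × 20^2 ≡ 8 × 64 × 8 (mod 196)
Multiplying step by step:
  8 × 64 = 512 ≡ 120 (mod 196)
  120 × 8 = 960 ≡ 176 (mod 196)
Result: 20^162 ≡ 176 (mod 196)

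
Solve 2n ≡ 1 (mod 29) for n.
2^(-1) ≡ 15 (mod 29). Verification: 2 × 15 = 30 ≡ 1 (mod 29)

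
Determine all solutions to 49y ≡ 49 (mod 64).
1

Since gcd(49, 64) = 1 divides 49, a solution exists.
Multiply both sides by the inverse of 49 mod 64:
  49^(-1) mod 64 = 17
  x ≡ 17 × 49 ≡ 833 ≡ 1 (mod 64)
Verification: 49 × 1 = 49 = 0 × 64 + 49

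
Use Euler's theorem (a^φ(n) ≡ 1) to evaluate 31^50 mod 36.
By Euler: 31^{12} ≡ 1 (mod 36) since gcd(31, 36) = 1. 50 = 4×12 + 2. So 31^{50} ≡ 31^{2} ≡ 25 (mod 36)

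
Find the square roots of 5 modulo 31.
The square roots of 5 mod 31 are 25 and 6. Verify: 25² = 625 ≡ 5 (mod 31)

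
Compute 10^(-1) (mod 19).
10^(-1) ≡ 2 (mod 19). Verification: 10 × 2 = 20 ≡ 1 (mod 19)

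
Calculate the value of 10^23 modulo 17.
Using Fermat: 10^{16} ≡ 1 (mod 17). 23 ≡ 7 (mod 16). So 10^{23} ≡ 10^{7} ≡ 5 (mod 17)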